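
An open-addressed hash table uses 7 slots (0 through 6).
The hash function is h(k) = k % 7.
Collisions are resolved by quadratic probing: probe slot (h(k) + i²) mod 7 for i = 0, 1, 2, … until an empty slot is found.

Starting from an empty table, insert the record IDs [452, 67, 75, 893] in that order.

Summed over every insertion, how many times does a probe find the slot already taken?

Insert 452: h=4, slot 4 empty → index 4.
Insert 67: h=4, slot 4 occupied → index 5.
Insert 75: h=5, slot 5 occupied → index 6.
Insert 893: h=4, slots 4,5 occupied → index 1.
Table: [., 893, ., ., 452, 67, 75]

4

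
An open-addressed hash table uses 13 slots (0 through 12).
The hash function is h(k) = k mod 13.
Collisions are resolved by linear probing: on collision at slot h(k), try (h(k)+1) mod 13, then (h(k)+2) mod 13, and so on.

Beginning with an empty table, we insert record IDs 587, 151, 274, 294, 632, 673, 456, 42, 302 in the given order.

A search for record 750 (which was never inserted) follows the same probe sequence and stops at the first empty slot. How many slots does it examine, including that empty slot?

4

587 hashes to 2; slot 2 is free → place at 2.
151 hashes to 8; slot 8 is free → place at 8.
274 hashes to 1; slot 1 is free → place at 1.
294 hashes to 8; 8 taken → place at 9.
632 hashes to 8; 8,9 taken → place at 10.
673 hashes to 10; 10 taken → place at 11.
456 hashes to 1; 1,2 taken → place at 3.
42 hashes to 3; 3 taken → place at 4.
302 hashes to 3; 3,4 taken → place at 5.
Table: [., 274, 587, 456, 42, 302, ., ., 151, 294, 632, 673, .]
Lookup 750: h=9, probe 9,10,11,12 → slot 12 empty, not found.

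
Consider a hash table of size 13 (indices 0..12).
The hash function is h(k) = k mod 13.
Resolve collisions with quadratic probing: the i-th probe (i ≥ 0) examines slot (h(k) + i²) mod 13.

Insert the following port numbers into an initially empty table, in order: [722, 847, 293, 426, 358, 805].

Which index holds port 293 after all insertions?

8

Insert 722: h=7, slot 7 empty => index 7.
Insert 847: h=2, slot 2 empty => index 2.
Insert 293: h=7, slot 7 occupied => index 8.
Insert 426: h=10, slot 10 empty => index 10.
Insert 358: h=7, slots 7,8 occupied => index 11.
Insert 805: h=12, slot 12 empty => index 12.
Table: [_, _, 847, _, _, _, _, 722, 293, _, 426, 358, 805]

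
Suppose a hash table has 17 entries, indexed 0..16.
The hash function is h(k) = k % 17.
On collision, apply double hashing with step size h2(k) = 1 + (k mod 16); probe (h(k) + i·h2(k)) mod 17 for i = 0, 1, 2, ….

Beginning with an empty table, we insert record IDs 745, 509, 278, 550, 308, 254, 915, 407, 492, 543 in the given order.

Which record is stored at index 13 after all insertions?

Insert 745: h=14, slot 14 empty -> index 14.
Insert 509: h=16, slot 16 empty -> index 16.
Insert 278: h=6, slot 6 empty -> index 6.
Insert 550: h=6, h2=7, slot 6 occupied -> index 13.
Insert 308: h=2, slot 2 empty -> index 2.
Insert 254: h=16, h2=15, slots 16,14 occupied -> index 12.
Insert 915: h=14, h2=4, slot 14 occupied -> index 1.
Insert 407: h=16, h2=8, slot 16 occupied -> index 7.
Insert 492: h=16, h2=13, slots 16,12 occupied -> index 8.
Insert 543: h=16, h2=16, slot 16 occupied -> index 15.
Table: [_, 915, 308, _, _, _, 278, 407, 492, _, _, _, 254, 550, 745, 543, 509]

550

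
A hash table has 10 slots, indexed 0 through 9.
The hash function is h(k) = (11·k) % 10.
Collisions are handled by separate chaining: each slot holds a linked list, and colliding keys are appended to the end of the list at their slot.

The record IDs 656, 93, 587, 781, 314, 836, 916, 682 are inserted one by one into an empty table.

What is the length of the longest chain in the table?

656 -> bucket 6
93 -> bucket 3
587 -> bucket 7
781 -> bucket 1
314 -> bucket 4
836 -> bucket 6 (collision)
916 -> bucket 6 (collision)
682 -> bucket 2
Final buckets:
0: —
1: 781
2: 682
3: 93
4: 314
5: —
6: 656 -> 836 -> 916
7: 587
8: —
9: —

3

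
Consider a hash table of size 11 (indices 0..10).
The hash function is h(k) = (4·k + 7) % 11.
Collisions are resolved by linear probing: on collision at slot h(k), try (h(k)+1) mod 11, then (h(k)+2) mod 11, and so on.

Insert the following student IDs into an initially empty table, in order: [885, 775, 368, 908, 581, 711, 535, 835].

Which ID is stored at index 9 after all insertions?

885: h=5 → slot 5
775: h=5, probe 5,6 → slot 6
368: h=5, probe 5,6,7 → slot 7
908: h=9 → slot 9
581: h=10 → slot 10
711: h=2 → slot 2
535: h=2, probe 2,3 → slot 3
835: h=3, probe 3,4 → slot 4
Table: [_, _, 711, 535, 835, 885, 775, 368, _, 908, 581]

908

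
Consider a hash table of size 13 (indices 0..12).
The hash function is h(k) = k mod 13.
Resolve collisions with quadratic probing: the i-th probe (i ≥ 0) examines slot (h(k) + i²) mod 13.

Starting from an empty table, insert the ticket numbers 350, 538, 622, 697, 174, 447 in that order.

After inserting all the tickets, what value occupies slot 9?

447

350 hashes to 12; slot 12 is free -> place at 12.
538 hashes to 5; slot 5 is free -> place at 5.
622 hashes to 11; slot 11 is free -> place at 11.
697 hashes to 8; slot 8 is free -> place at 8.
174 hashes to 5; 5 taken -> place at 6.
447 hashes to 5; 5,6 taken -> place at 9.
Table: [-, -, -, -, -, 538, 174, -, 697, 447, -, 622, 350]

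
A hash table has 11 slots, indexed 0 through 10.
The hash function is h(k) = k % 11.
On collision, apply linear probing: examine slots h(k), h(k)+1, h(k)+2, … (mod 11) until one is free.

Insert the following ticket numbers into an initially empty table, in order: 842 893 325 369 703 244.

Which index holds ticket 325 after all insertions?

Insert 842: h=6, slot 6 empty => index 6.
Insert 893: h=2, slot 2 empty => index 2.
Insert 325: h=6, slot 6 occupied => index 7.
Insert 369: h=6, slots 6,7 occupied => index 8.
Insert 703: h=10, slot 10 empty => index 10.
Insert 244: h=2, slot 2 occupied => index 3.
Table: [∅, ∅, 893, 244, ∅, ∅, 842, 325, 369, ∅, 703]

7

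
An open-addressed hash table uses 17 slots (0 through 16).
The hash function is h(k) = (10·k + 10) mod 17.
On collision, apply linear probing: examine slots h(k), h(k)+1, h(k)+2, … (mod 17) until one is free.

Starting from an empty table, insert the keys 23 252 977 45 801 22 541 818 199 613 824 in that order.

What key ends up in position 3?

613

Insert 23: h=2, slot 2 empty → index 2.
Insert 252: h=14, slot 14 empty → index 14.
Insert 977: h=5, slot 5 empty → index 5.
Insert 45: h=1, slot 1 empty → index 1.
Insert 801: h=13, slot 13 empty → index 13.
Insert 22: h=9, slot 9 empty → index 9.
Insert 541: h=14, slot 14 occupied → index 15.
Insert 818: h=13, slots 13,14,15 occupied → index 16.
Insert 199: h=11, slot 11 empty → index 11.
Insert 613: h=3, slot 3 empty → index 3.
Insert 824: h=5, slot 5 occupied → index 6.
Table: [-, 45, 23, 613, -, 977, 824, -, -, 22, -, 199, -, 801, 252, 541, 818]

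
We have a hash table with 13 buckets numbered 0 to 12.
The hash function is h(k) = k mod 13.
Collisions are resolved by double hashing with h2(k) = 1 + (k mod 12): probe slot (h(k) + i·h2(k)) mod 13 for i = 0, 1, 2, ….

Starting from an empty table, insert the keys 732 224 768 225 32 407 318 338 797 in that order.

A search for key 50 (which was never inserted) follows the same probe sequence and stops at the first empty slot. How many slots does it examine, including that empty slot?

732 hashes to 4; slot 4 is free -> place at 4.
224 hashes to 3; slot 3 is free -> place at 3.
768 hashes to 1; slot 1 is free -> place at 1.
225 hashes to 4, h2=10; 4,1 taken -> place at 11.
32 hashes to 6; slot 6 is free -> place at 6.
407 hashes to 4, h2=12; 4,3 taken -> place at 2.
318 hashes to 6, h2=7; 6 taken -> place at 0.
338 hashes to 0, h2=3; 0,3,6 taken -> place at 9.
797 hashes to 4, h2=6; 4 taken -> place at 10.
Table: [318, 768, 407, 224, 732, —, 32, —, —, 338, 797, 225, —]
Lookup 50: h=11, h2=3, probe 11,1,4,7 → slot 7 empty, not found.

4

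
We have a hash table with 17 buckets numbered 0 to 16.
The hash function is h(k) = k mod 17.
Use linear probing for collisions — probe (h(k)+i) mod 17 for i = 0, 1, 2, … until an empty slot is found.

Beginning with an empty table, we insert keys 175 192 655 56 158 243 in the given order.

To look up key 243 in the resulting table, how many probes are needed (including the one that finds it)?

Insert 175: h=5, slot 5 empty => index 5.
Insert 192: h=5, slot 5 occupied => index 6.
Insert 655: h=9, slot 9 empty => index 9.
Insert 56: h=5, slots 5,6 occupied => index 7.
Insert 158: h=5, slots 5,6,7 occupied => index 8.
Insert 243: h=5, slots 5,6,7,8,9 occupied => index 10.
Table: [—, —, —, —, —, 175, 192, 56, 158, 655, 243, —, —, —, —, —, —]
Lookup 243: h=5, probe 5,6,7,8,9,10 → found at 10.

6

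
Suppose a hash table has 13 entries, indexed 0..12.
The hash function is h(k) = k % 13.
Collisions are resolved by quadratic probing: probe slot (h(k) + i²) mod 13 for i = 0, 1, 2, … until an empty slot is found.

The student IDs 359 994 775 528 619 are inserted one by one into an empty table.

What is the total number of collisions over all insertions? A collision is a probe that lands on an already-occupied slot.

6

359: h=8 => slot 8
994: h=6 => slot 6
775: h=8, probe 8,9 => slot 9
528: h=8, probe 8,9,12 => slot 12
619: h=8, probe 8,9,12,4 => slot 4
Table: [∅, ∅, ∅, ∅, 619, ∅, 994, ∅, 359, 775, ∅, ∅, 528]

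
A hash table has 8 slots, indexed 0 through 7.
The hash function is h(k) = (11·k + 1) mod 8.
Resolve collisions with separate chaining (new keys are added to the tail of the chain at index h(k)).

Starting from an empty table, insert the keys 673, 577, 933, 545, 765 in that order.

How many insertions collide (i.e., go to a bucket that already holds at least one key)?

3

Insert 673: h=4, bucket 4 empty -> new chain.
Insert 577: h=4, bucket 4 nonempty -> append to chain.
Insert 933: h=0, bucket 0 empty -> new chain.
Insert 545: h=4, bucket 4 nonempty -> append to chain.
Insert 765: h=0, bucket 0 nonempty -> append to chain.
Final buckets:
0: 933 -> 765
1: ∅
2: ∅
3: ∅
4: 673 -> 577 -> 545
5: ∅
6: ∅
7: ∅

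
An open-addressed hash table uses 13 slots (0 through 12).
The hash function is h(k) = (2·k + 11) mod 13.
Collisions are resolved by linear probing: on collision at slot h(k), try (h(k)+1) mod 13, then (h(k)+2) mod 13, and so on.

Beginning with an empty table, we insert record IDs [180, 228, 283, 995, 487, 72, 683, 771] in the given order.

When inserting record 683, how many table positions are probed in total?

Insert 180: h=7, slot 7 empty => index 7.
Insert 228: h=12, slot 12 empty => index 12.
Insert 283: h=5, slot 5 empty => index 5.
Insert 995: h=12, slot 12 occupied => index 0.
Insert 487: h=10, slot 10 empty => index 10.
Insert 72: h=12, slots 12,0 occupied => index 1.
Insert 683: h=12, slots 12,0,1 occupied => index 2.
Insert 771: h=6, slot 6 empty => index 6.
Table: [995, 72, 683, ∅, ∅, 283, 771, 180, ∅, ∅, 487, ∅, 228]

4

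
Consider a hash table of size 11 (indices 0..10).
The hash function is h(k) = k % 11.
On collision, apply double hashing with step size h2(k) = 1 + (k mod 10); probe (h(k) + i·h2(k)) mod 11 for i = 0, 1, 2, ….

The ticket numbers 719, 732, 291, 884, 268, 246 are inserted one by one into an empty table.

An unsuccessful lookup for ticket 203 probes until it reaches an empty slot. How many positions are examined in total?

5

Insert 719: h=4, slot 4 empty → index 4.
Insert 732: h=6, slot 6 empty → index 6.
Insert 291: h=5, slot 5 empty → index 5.
Insert 884: h=4, h2=5, slot 4 occupied → index 9.
Insert 268: h=4, h2=9, slot 4 occupied → index 2.
Insert 246: h=4, h2=7, slot 4 occupied → index 0.
Table: [246, —, 268, —, 719, 291, 732, —, —, 884, —]
Lookup 203: h=5, h2=4, probe 5,9,2,6,10 → slot 10 empty, not found.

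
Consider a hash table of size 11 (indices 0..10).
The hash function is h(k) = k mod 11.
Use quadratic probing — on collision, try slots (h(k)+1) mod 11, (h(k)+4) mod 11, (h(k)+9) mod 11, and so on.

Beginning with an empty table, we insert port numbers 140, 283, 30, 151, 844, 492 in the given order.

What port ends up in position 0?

492

140 hashes to 8; slot 8 is free -> place at 8.
283 hashes to 8; 8 taken -> place at 9.
30 hashes to 8; 8,9 taken -> place at 1.
151 hashes to 8; 8,9,1 taken -> place at 6.
844 hashes to 8; 8,9,1,6 taken -> place at 2.
492 hashes to 8; 8,9,1,6,2 taken -> place at 0.
Table: [492, 30, 844, ., ., ., 151, ., 140, 283, .]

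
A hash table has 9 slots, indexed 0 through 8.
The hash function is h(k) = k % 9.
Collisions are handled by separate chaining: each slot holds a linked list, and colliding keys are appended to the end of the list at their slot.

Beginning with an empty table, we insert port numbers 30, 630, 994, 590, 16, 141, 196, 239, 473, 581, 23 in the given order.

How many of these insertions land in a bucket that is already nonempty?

5

30 → bucket 3
630 → bucket 0
994 → bucket 4
590 → bucket 5
16 → bucket 7
141 → bucket 6
196 → bucket 7 (collision)
239 → bucket 5 (collision)
473 → bucket 5 (collision)
581 → bucket 5 (collision)
23 → bucket 5 (collision)
Final buckets:
0: 630
1: .
2: .
3: 30
4: 994
5: 590 -> 239 -> 473 -> 581 -> 23
6: 141
7: 16 -> 196
8: .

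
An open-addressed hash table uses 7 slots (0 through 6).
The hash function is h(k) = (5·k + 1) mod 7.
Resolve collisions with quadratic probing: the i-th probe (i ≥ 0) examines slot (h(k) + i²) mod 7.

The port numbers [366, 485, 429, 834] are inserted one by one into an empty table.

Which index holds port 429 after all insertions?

Insert 366: h=4, slot 4 empty => index 4.
Insert 485: h=4, slot 4 occupied => index 5.
Insert 429: h=4, slots 4,5 occupied => index 1.
Insert 834: h=6, slot 6 empty => index 6.
Table: [∅, 429, ∅, ∅, 366, 485, 834]

1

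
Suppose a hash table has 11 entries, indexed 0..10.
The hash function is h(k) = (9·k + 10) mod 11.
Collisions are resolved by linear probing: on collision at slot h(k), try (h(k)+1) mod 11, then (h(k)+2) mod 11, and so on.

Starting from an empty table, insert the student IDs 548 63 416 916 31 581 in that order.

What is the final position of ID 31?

Insert 548: h=3, slot 3 empty -> index 3.
Insert 63: h=5, slot 5 empty -> index 5.
Insert 416: h=3, slot 3 occupied -> index 4.
Insert 916: h=4, slots 4,5 occupied -> index 6.
Insert 31: h=3, slots 3,4,5,6 occupied -> index 7.
Insert 581: h=3, slots 3,4,5,6,7 occupied -> index 8.
Table: [∅, ∅, ∅, 548, 416, 63, 916, 31, 581, ∅, ∅]

7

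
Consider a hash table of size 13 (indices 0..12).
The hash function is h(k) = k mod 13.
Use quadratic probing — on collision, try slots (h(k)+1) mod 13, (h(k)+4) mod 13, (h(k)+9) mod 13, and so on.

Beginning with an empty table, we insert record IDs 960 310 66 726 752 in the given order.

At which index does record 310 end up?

Insert 960: h=11, slot 11 empty -> index 11.
Insert 310: h=11, slot 11 occupied -> index 12.
Insert 66: h=1, slot 1 empty -> index 1.
Insert 726: h=11, slots 11,12 occupied -> index 2.
Insert 752: h=11, slots 11,12,2 occupied -> index 7.
Table: [., 66, 726, ., ., ., ., 752, ., ., ., 960, 310]

12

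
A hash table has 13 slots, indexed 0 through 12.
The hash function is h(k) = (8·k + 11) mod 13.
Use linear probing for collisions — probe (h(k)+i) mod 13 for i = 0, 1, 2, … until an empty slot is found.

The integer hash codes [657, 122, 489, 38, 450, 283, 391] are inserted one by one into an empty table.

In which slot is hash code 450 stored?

Insert 657: h=2, slot 2 empty → index 2.
Insert 122: h=12, slot 12 empty → index 12.
Insert 489: h=10, slot 10 empty → index 10.
Insert 38: h=3, slot 3 empty → index 3.
Insert 450: h=10, slot 10 occupied → index 11.
Insert 283: h=0, slot 0 empty → index 0.
Insert 391: h=6, slot 6 empty → index 6.
Table: [283, _, 657, 38, _, _, 391, _, _, _, 489, 450, 122]

11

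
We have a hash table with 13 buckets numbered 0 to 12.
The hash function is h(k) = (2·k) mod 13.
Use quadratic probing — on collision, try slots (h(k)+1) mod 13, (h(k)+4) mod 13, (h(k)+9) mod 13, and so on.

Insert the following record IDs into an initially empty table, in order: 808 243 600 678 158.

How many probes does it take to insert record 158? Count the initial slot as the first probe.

808 hashes to 4; slot 4 is free -> place at 4.
243 hashes to 5; slot 5 is free -> place at 5.
600 hashes to 4; 4,5 taken -> place at 8.
678 hashes to 4; 4,5,8 taken -> place at 0.
158 hashes to 4; 4,5,8,0 taken -> place at 7.
Table: [678, _, _, _, 808, 243, _, 158, 600, _, _, _, _]

5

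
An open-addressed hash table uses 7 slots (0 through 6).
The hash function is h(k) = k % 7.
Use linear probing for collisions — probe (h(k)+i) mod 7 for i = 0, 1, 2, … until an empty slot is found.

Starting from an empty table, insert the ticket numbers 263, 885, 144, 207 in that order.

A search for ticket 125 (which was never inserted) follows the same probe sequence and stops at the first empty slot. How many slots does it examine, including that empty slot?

Insert 263: h=4, slot 4 empty => index 4.
Insert 885: h=3, slot 3 empty => index 3.
Insert 144: h=4, slot 4 occupied => index 5.
Insert 207: h=4, slots 4,5 occupied => index 6.
Table: [—, —, —, 885, 263, 144, 207]
Lookup 125: h=6, probe 6,0 → slot 0 empty, not found.

2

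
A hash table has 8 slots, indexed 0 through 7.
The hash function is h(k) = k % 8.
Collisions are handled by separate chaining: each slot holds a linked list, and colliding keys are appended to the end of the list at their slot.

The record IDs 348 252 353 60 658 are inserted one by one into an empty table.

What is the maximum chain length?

Insert 348: h=4, bucket 4 empty → new chain.
Insert 252: h=4, bucket 4 nonempty → append to chain.
Insert 353: h=1, bucket 1 empty → new chain.
Insert 60: h=4, bucket 4 nonempty → append to chain.
Insert 658: h=2, bucket 2 empty → new chain.
Final buckets:
0: .
1: 353
2: 658
3: .
4: 348 -> 252 -> 60
5: .
6: .
7: .

3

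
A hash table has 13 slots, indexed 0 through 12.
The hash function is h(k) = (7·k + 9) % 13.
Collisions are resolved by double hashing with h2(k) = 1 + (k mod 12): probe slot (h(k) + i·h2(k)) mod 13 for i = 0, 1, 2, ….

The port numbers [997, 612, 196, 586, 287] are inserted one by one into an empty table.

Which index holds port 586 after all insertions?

997 hashes to 7; slot 7 is free -> place at 7.
612 hashes to 3; slot 3 is free -> place at 3.
196 hashes to 3, h2=5; 3 taken -> place at 8.
586 hashes to 3, h2=11; 3 taken -> place at 1.
287 hashes to 3, h2=12; 3 taken -> place at 2.
Table: [∅, 586, 287, 612, ∅, ∅, ∅, 997, 196, ∅, ∅, ∅, ∅]

1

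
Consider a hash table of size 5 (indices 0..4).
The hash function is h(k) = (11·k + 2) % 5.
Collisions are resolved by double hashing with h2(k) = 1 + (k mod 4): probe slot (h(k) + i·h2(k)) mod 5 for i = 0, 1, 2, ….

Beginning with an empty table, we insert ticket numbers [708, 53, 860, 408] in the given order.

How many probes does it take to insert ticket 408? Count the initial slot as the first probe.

2

708: h=0 → slot 0
53: h=0, h2=2, probe 0,2 → slot 2
860: h=2, h2=1, probe 2,3 → slot 3
408: h=0, h2=1, probe 0,1 → slot 1
Table: [708, 408, 53, 860, _]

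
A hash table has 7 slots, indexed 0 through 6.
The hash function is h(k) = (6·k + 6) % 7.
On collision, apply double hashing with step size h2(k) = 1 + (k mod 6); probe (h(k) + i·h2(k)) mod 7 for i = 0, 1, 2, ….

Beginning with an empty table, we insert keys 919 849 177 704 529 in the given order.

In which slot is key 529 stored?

919: h=4 → slot 4
849: h=4, h2=4, probe 4,1 → slot 1
177: h=4, h2=4, probe 4,1,5 → slot 5
704: h=2 → slot 2
529: h=2, h2=2, probe 2,4,6 → slot 6
Table: [., 849, 704, ., 919, 177, 529]

6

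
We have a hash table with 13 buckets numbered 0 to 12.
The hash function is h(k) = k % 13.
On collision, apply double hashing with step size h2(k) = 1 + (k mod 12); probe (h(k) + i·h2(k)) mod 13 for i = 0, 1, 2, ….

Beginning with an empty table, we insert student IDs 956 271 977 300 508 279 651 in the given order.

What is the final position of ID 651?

Insert 956: h=7, slot 7 empty → index 7.
Insert 271: h=11, slot 11 empty → index 11.
Insert 977: h=2, slot 2 empty → index 2.
Insert 300: h=1, slot 1 empty → index 1.
Insert 508: h=1, h2=5, slot 1 occupied → index 6.
Insert 279: h=6, h2=4, slot 6 occupied → index 10.
Insert 651: h=1, h2=4, slot 1 occupied → index 5.
Table: [_, 300, 977, _, _, 651, 508, 956, _, _, 279, 271, _]

5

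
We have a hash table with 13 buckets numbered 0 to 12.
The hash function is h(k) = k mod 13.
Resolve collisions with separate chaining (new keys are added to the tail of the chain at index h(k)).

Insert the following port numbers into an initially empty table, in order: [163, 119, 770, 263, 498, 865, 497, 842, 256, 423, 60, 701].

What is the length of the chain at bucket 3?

3

163 -> bucket 7
119 -> bucket 2
770 -> bucket 3
263 -> bucket 3 (collision)
498 -> bucket 4
865 -> bucket 7 (collision)
497 -> bucket 3 (collision)
842 -> bucket 10
256 -> bucket 9
423 -> bucket 7 (collision)
60 -> bucket 8
701 -> bucket 12
Final buckets:
0: -
1: -
2: 119
3: 770 -> 263 -> 497
4: 498
5: -
6: -
7: 163 -> 865 -> 423
8: 60
9: 256
10: 842
11: -
12: 701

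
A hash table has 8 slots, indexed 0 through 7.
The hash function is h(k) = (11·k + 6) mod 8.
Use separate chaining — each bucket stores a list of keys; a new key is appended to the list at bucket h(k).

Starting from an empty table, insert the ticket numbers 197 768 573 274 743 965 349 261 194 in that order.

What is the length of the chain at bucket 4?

2

Insert 197: h=5, bucket 5 empty → new chain.
Insert 768: h=6, bucket 6 empty → new chain.
Insert 573: h=5, bucket 5 nonempty → append to chain.
Insert 274: h=4, bucket 4 empty → new chain.
Insert 743: h=3, bucket 3 empty → new chain.
Insert 965: h=5, bucket 5 nonempty → append to chain.
Insert 349: h=5, bucket 5 nonempty → append to chain.
Insert 261: h=5, bucket 5 nonempty → append to chain.
Insert 194: h=4, bucket 4 nonempty → append to chain.
Final buckets:
0: —
1: —
2: —
3: 743
4: 274 -> 194
5: 197 -> 573 -> 965 -> 349 -> 261
6: 768
7: —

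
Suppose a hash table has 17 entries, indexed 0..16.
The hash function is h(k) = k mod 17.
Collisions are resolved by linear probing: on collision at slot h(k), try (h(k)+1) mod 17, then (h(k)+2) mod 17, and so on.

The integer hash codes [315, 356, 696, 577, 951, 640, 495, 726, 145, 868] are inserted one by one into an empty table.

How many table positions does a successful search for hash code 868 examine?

4

Insert 315: h=9, slot 9 empty → index 9.
Insert 356: h=16, slot 16 empty → index 16.
Insert 696: h=16, slot 16 occupied → index 0.
Insert 577: h=16, slots 16,0 occupied → index 1.
Insert 951: h=16, slots 16,0,1 occupied → index 2.
Insert 640: h=11, slot 11 empty → index 11.
Insert 495: h=2, slot 2 occupied → index 3.
Insert 726: h=12, slot 12 empty → index 12.
Insert 145: h=9, slot 9 occupied → index 10.
Insert 868: h=1, slots 1,2,3 occupied → index 4.
Table: [696, 577, 951, 495, 868, ., ., ., ., 315, 145, 640, 726, ., ., ., 356]
Lookup 868: h=1, probe 1,2,3,4 → found at 4.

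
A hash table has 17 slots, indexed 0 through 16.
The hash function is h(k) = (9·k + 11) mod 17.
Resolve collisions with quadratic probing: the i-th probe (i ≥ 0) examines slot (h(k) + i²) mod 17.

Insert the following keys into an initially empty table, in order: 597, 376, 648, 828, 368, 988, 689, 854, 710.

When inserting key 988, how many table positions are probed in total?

4

597 hashes to 12; slot 12 is free => place at 12.
376 hashes to 12; 12 taken => place at 13.
648 hashes to 12; 12,13 taken => place at 16.
828 hashes to 0; slot 0 is free => place at 0.
368 hashes to 8; slot 8 is free => place at 8.
988 hashes to 12; 12,13,16 taken => place at 4.
689 hashes to 7; slot 7 is free => place at 7.
854 hashes to 13; 13 taken => place at 14.
710 hashes to 9; slot 9 is free => place at 9.
Table: [828, —, —, —, 988, —, —, 689, 368, 710, —, —, 597, 376, 854, —, 648]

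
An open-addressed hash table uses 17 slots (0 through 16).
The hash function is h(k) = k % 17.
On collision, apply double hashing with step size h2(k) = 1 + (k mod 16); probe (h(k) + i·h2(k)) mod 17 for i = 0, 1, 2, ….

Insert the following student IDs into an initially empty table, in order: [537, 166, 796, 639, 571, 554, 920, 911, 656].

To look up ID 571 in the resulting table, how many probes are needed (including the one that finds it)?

2

537: h=10 => slot 10
166: h=13 => slot 13
796: h=14 => slot 14
639: h=10, h2=16, probe 10,9 => slot 9
571: h=10, h2=12, probe 10,5 => slot 5
554: h=10, h2=11, probe 10,4 => slot 4
920: h=2 => slot 2
911: h=10, h2=16, probe 10,9,8 => slot 8
656: h=10, h2=1, probe 10,11 => slot 11
Table: [_, _, 920, _, 554, 571, _, _, 911, 639, 537, 656, _, 166, 796, _, _]
Lookup 571: h=10, h2=12, probe 10,5 → found at 5.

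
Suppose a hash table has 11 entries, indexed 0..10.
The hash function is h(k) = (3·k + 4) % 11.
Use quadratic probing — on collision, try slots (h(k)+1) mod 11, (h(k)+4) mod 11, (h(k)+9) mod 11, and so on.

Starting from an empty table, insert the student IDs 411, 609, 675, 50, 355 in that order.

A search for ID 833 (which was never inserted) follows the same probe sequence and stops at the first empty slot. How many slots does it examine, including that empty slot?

2

411: h=5 => slot 5
609: h=5, probe 5,6 => slot 6
675: h=5, probe 5,6,9 => slot 9
50: h=0 => slot 0
355: h=2 => slot 2
Table: [50, —, 355, —, —, 411, 609, —, —, 675, —]
Lookup 833: h=6, probe 6,7 → slot 7 empty, not found.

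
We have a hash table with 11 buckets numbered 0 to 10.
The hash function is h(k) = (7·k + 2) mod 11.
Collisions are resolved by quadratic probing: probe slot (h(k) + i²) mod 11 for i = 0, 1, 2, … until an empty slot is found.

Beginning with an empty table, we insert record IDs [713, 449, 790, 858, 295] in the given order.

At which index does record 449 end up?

713 hashes to 10; slot 10 is free => place at 10.
449 hashes to 10; 10 taken => place at 0.
790 hashes to 10; 10,0 taken => place at 3.
858 hashes to 2; slot 2 is free => place at 2.
295 hashes to 10; 10,0,3 taken => place at 8.
Table: [449, -, 858, 790, -, -, -, -, 295, -, 713]

0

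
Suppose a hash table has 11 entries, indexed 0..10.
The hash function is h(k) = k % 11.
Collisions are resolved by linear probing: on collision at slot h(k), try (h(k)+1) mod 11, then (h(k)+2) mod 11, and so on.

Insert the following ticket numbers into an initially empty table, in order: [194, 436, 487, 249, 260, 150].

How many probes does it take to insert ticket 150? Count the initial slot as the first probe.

194 hashes to 7; slot 7 is free => place at 7.
436 hashes to 7; 7 taken => place at 8.
487 hashes to 3; slot 3 is free => place at 3.
249 hashes to 7; 7,8 taken => place at 9.
260 hashes to 7; 7,8,9 taken => place at 10.
150 hashes to 7; 7,8,9,10 taken => place at 0.
Table: [150, ., ., 487, ., ., ., 194, 436, 249, 260]

5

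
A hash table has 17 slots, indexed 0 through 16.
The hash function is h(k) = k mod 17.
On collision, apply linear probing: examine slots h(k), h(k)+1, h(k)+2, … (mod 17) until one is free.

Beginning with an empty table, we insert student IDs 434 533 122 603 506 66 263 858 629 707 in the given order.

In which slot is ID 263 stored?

Insert 434: h=9, slot 9 empty -> index 9.
Insert 533: h=6, slot 6 empty -> index 6.
Insert 122: h=3, slot 3 empty -> index 3.
Insert 603: h=8, slot 8 empty -> index 8.
Insert 506: h=13, slot 13 empty -> index 13.
Insert 66: h=15, slot 15 empty -> index 15.
Insert 263: h=8, slots 8,9 occupied -> index 10.
Insert 858: h=8, slots 8,9,10 occupied -> index 11.
Insert 629: h=0, slot 0 empty -> index 0.
Insert 707: h=10, slots 10,11 occupied -> index 12.
Table: [629, ∅, ∅, 122, ∅, ∅, 533, ∅, 603, 434, 263, 858, 707, 506, ∅, 66, ∅]

10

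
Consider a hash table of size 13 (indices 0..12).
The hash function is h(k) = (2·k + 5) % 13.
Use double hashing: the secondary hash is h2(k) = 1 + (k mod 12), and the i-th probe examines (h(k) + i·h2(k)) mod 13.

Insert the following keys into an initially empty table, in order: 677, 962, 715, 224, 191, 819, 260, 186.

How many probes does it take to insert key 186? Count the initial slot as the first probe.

4

Insert 677: h=7, slot 7 empty → index 7.
Insert 962: h=5, slot 5 empty → index 5.
Insert 715: h=5, h2=8, slot 5 occupied → index 0.
Insert 224: h=11, slot 11 empty → index 11.
Insert 191: h=10, slot 10 empty → index 10.
Insert 819: h=5, h2=4, slot 5 occupied → index 9.
Insert 260: h=5, h2=9, slot 5 occupied → index 1.
Insert 186: h=0, h2=7, slots 0,7,1 occupied → index 8.
Table: [715, 260, ∅, ∅, ∅, 962, ∅, 677, 186, 819, 191, 224, ∅]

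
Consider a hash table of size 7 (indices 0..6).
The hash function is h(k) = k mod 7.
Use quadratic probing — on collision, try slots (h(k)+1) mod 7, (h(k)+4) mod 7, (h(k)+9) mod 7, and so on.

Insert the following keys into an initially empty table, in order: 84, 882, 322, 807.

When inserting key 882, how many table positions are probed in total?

2

84 hashes to 0; slot 0 is free → place at 0.
882 hashes to 0; 0 taken → place at 1.
322 hashes to 0; 0,1 taken → place at 4.
807 hashes to 2; slot 2 is free → place at 2.
Table: [84, 882, 807, ∅, 322, ∅, ∅]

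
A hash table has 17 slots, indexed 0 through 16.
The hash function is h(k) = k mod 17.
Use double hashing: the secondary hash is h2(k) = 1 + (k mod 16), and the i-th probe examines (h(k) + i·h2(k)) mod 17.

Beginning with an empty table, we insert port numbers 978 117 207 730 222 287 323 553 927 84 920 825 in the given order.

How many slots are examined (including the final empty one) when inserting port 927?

2

Insert 978: h=9, slot 9 empty → index 9.
Insert 117: h=15, slot 15 empty → index 15.
Insert 207: h=3, slot 3 empty → index 3.
Insert 730: h=16, slot 16 empty → index 16.
Insert 222: h=1, slot 1 empty → index 1.
Insert 287: h=15, h2=16, slot 15 occupied → index 14.
Insert 323: h=0, slot 0 empty → index 0.
Insert 553: h=9, h2=10, slot 9 occupied → index 2.
Insert 927: h=9, h2=16, slot 9 occupied → index 8.
Insert 84: h=16, h2=5, slot 16 occupied → index 4.
Insert 920: h=2, h2=9, slot 2 occupied → index 11.
Insert 825: h=9, h2=10, slots 9,2 occupied → index 12.
Table: [323, 222, 553, 207, 84, -, -, -, 927, 978, -, 920, 825, -, 287, 117, 730]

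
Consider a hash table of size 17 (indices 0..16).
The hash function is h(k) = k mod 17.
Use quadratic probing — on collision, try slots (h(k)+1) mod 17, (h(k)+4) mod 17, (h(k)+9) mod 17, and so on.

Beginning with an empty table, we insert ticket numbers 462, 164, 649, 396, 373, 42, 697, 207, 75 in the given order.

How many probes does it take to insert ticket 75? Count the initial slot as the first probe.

5

462: h=3 => slot 3
164: h=11 => slot 11
649: h=3, probe 3,4 => slot 4
396: h=5 => slot 5
373: h=16 => slot 16
42: h=8 => slot 8
697: h=0 => slot 0
207: h=3, probe 3,4,7 => slot 7
75: h=7, probe 7,8,11,16,6 => slot 6
Table: [697, _, _, 462, 649, 396, 75, 207, 42, _, _, 164, _, _, _, _, 373]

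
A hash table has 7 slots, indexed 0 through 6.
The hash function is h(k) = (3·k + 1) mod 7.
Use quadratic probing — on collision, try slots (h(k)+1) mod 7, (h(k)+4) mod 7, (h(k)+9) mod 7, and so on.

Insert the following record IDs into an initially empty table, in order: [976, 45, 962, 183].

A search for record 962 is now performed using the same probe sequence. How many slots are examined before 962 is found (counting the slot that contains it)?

976: h=3 => slot 3
45: h=3, probe 3,4 => slot 4
962: h=3, probe 3,4,0 => slot 0
183: h=4, probe 4,5 => slot 5
Table: [962, _, _, 976, 45, 183, _]
Lookup 962: h=3, probe 3,4,0 → found at 0.

3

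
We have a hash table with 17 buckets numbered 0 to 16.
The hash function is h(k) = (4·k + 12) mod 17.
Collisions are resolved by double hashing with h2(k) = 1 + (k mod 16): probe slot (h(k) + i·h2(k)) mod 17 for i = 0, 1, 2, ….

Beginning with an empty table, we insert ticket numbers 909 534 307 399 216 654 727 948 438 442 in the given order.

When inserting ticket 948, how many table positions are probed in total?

909: h=10 → slot 10
534: h=6 → slot 6
307: h=16 → slot 16
399: h=10, h2=16, probe 10,9 → slot 9
216: h=9, h2=9, probe 9,1 → slot 1
654: h=10, h2=15, probe 10,8 → slot 8
727: h=13 → slot 13
948: h=13, h2=5, probe 13,1,6,11 → slot 11
438: h=13, h2=7, probe 13,3 → slot 3
442: h=12 → slot 12
Table: [-, 216, -, 438, -, -, 534, -, 654, 399, 909, 948, 442, 727, -, -, 307]

4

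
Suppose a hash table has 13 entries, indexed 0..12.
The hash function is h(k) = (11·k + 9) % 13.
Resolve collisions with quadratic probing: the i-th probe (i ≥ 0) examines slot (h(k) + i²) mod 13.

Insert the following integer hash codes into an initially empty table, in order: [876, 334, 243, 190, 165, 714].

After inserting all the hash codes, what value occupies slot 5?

243

Insert 876: h=12, slot 12 empty → index 12.
Insert 334: h=4, slot 4 empty → index 4.
Insert 243: h=4, slot 4 occupied → index 5.
Insert 190: h=6, slot 6 empty → index 6.
Insert 165: h=4, slots 4,5 occupied → index 8.
Insert 714: h=11, slot 11 empty → index 11.
Table: [_, _, _, _, 334, 243, 190, _, 165, _, _, 714, 876]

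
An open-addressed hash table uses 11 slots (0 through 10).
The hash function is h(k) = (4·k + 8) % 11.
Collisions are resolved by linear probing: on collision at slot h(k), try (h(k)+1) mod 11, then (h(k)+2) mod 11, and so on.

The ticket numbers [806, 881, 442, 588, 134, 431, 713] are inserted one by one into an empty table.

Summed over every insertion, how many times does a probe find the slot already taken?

5

806: h=9 -> slot 9
881: h=1 -> slot 1
442: h=5 -> slot 5
588: h=6 -> slot 6
134: h=5, probe 5,6,7 -> slot 7
431: h=5, probe 5,6,7,8 -> slot 8
713: h=0 -> slot 0
Table: [713, 881, ., ., ., 442, 588, 134, 431, 806, .]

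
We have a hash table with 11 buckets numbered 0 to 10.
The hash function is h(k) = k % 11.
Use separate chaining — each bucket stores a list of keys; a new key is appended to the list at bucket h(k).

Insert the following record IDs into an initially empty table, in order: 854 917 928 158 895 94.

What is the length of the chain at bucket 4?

4

Insert 854: h=7, bucket 7 empty -> new chain.
Insert 917: h=4, bucket 4 empty -> new chain.
Insert 928: h=4, bucket 4 nonempty -> append to chain.
Insert 158: h=4, bucket 4 nonempty -> append to chain.
Insert 895: h=4, bucket 4 nonempty -> append to chain.
Insert 94: h=6, bucket 6 empty -> new chain.
Final buckets:
0: .
1: .
2: .
3: .
4: 917 -> 928 -> 158 -> 895
5: .
6: 94
7: 854
8: .
9: .
10: .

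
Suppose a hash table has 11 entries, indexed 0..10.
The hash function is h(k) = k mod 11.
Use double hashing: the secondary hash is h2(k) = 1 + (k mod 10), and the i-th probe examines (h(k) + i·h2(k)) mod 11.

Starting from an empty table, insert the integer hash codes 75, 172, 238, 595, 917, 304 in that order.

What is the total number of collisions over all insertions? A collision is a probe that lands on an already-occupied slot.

75 hashes to 9; slot 9 is free => place at 9.
172 hashes to 7; slot 7 is free => place at 7.
238 hashes to 7, h2=9; 7 taken => place at 5.
595 hashes to 1; slot 1 is free => place at 1.
917 hashes to 4; slot 4 is free => place at 4.
304 hashes to 7, h2=5; 7,1 taken => place at 6.
Table: [∅, 595, ∅, ∅, 917, 238, 304, 172, ∅, 75, ∅]

3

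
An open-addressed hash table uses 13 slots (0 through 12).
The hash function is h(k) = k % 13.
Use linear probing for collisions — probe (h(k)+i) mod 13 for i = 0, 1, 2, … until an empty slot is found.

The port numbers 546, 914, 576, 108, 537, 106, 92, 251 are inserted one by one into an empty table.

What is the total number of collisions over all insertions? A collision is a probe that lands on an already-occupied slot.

10

546: h=0 -> slot 0
914: h=4 -> slot 4
576: h=4, probe 4,5 -> slot 5
108: h=4, probe 4,5,6 -> slot 6
537: h=4, probe 4,5,6,7 -> slot 7
106: h=2 -> slot 2
92: h=1 -> slot 1
251: h=4, probe 4,5,6,7,8 -> slot 8
Table: [546, 92, 106, ∅, 914, 576, 108, 537, 251, ∅, ∅, ∅, ∅]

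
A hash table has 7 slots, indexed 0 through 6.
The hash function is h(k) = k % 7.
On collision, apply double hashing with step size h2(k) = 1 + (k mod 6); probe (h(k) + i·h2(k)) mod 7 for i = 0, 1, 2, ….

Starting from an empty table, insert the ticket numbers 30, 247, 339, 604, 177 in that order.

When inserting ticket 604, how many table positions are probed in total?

30: h=2 -> slot 2
247: h=2, h2=2, probe 2,4 -> slot 4
339: h=3 -> slot 3
604: h=2, h2=5, probe 2,0 -> slot 0
177: h=2, h2=4, probe 2,6 -> slot 6
Table: [604, ∅, 30, 339, 247, ∅, 177]

2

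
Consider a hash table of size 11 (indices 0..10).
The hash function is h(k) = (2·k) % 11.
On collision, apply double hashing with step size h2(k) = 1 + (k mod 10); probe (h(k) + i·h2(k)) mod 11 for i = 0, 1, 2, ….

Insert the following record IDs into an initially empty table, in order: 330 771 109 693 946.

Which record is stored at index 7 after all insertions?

946

330 hashes to 0; slot 0 is free -> place at 0.
771 hashes to 2; slot 2 is free -> place at 2.
109 hashes to 9; slot 9 is free -> place at 9.
693 hashes to 0, h2=4; 0 taken -> place at 4.
946 hashes to 0, h2=7; 0 taken -> place at 7.
Table: [330, ., 771, ., 693, ., ., 946, ., 109, .]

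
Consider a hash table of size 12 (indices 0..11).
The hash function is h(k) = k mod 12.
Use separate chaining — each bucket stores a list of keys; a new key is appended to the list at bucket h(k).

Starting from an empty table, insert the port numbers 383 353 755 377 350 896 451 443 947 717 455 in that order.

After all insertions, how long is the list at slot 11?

383 → bucket 11
353 → bucket 5
755 → bucket 11 (collision)
377 → bucket 5 (collision)
350 → bucket 2
896 → bucket 8
451 → bucket 7
443 → bucket 11 (collision)
947 → bucket 11 (collision)
717 → bucket 9
455 → bucket 11 (collision)
Final buckets:
0: -
1: -
2: 350
3: -
4: -
5: 353 -> 377
6: -
7: 451
8: 896
9: 717
10: -
11: 383 -> 755 -> 443 -> 947 -> 455

5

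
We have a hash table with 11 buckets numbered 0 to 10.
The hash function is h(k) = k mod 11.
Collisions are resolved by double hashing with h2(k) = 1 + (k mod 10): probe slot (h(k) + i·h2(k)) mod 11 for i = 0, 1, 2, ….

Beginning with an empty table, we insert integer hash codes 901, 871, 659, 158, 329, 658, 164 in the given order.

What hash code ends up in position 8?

901 hashes to 10; slot 10 is free -> place at 10.
871 hashes to 2; slot 2 is free -> place at 2.
659 hashes to 10, h2=10; 10 taken -> place at 9.
158 hashes to 4; slot 4 is free -> place at 4.
329 hashes to 10, h2=10; 10,9 taken -> place at 8.
658 hashes to 9, h2=9; 9 taken -> place at 7.
164 hashes to 10, h2=5; 10,4,9 taken -> place at 3.
Table: [., ., 871, 164, 158, ., ., 658, 329, 659, 901]

329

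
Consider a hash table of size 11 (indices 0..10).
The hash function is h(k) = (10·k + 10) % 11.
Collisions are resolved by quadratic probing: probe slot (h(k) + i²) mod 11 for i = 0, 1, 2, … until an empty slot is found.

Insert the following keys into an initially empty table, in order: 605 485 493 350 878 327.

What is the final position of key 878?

5

605 hashes to 10; slot 10 is free → place at 10.
485 hashes to 9; slot 9 is free → place at 9.
493 hashes to 1; slot 1 is free → place at 1.
350 hashes to 1; 1 taken → place at 2.
878 hashes to 1; 1,2 taken → place at 5.
327 hashes to 2; 2 taken → place at 3.
Table: [-, 493, 350, 327, -, 878, -, -, -, 485, 605]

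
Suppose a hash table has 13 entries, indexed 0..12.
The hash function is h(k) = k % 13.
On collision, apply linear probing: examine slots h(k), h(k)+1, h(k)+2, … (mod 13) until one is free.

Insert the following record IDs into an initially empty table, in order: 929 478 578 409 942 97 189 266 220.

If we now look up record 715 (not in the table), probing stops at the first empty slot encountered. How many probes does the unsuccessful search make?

929 hashes to 6; slot 6 is free => place at 6.
478 hashes to 10; slot 10 is free => place at 10.
578 hashes to 6; 6 taken => place at 7.
409 hashes to 6; 6,7 taken => place at 8.
942 hashes to 6; 6,7,8 taken => place at 9.
97 hashes to 6; 6,7,8,9,10 taken => place at 11.
189 hashes to 7; 7,8,9,10,11 taken => place at 12.
266 hashes to 6; 6,7,8,9,10,11,12 taken => place at 0.
220 hashes to 12; 12,0 taken => place at 1.
Table: [266, 220, ., ., ., ., 929, 578, 409, 942, 478, 97, 189]
Lookup 715: h=0, probe 0,1,2 → slot 2 empty, not found.

3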